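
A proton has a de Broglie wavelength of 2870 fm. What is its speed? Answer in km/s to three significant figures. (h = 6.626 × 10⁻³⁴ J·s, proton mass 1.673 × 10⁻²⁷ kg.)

p = h/λ = 6.626 × 10⁻³⁴ / 2.870 × 10⁻¹² = 2.309 × 10⁻²² kg·m/s.
v = p/m = 2.309 × 10⁻²² / 1.673 × 10⁻²⁷ = 1.38 × 10⁵ m/s = 138 km/s.

v = 138 km/s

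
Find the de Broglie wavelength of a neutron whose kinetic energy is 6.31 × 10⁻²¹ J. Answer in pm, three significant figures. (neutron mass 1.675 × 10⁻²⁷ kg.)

λ = 144 pm

p = √(2mKE) = √(2 × 1.675 × 10⁻²⁷ × 6.310 × 10⁻²¹) = 4.598 × 10⁻²⁴ kg·m/s.
λ = h/p = 6.626 × 10⁻³⁴ / 4.598 × 10⁻²⁴ = 1.44 × 10⁻¹⁰ m = 144 pm.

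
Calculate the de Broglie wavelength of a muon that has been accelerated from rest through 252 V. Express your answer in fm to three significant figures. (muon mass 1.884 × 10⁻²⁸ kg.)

λ = 5370 fm

KE = eV = 1.602 × 10⁻¹⁹ × 252.0 = 4.037 × 10⁻¹⁷ J.
p = √(2mKE) = √(2 × 1.884 × 10⁻²⁸ × 4.037 × 10⁻¹⁷) = 1.233 × 10⁻²² kg·m/s.
λ = h/p = 6.626 × 10⁻³⁴ / 1.233 × 10⁻²² = 5.37 × 10⁻¹² m = 5370 fm.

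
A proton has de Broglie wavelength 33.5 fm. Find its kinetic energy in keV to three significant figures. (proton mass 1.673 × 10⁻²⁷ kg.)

p = h/λ = 6.626 × 10⁻³⁴ / 3.350 × 10⁻¹⁴ = 1.978 × 10⁻²⁰ kg·m/s.
KE = p²/(2m) = (1.978 × 10⁻²⁰)² / (2 × 1.673 × 10⁻²⁷) = 1.169 × 10⁻¹³ J = 730 keV.

KE = 730 keV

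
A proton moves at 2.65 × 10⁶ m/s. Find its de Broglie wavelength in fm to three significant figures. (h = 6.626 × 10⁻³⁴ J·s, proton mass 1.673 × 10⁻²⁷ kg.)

λ = 149 fm

p = mv = 1.673 × 10⁻²⁷ × 2.65 × 10⁶ = 4.433 × 10⁻²¹ kg·m/s.
λ = h/p = 6.626 × 10⁻³⁴ / 4.433 × 10⁻²¹ = 1.49 × 10⁻¹³ m = 149 fm.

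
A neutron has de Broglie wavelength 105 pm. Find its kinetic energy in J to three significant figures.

p = h/λ = 6.626 × 10⁻³⁴ / 1.050 × 10⁻¹⁰ = 6.310 × 10⁻²⁴ kg·m/s.
KE = p²/(2m) = (6.310 × 10⁻²⁴)² / (2 × 1.675 × 10⁻²⁷) = 1.189 × 10⁻²⁰ J = 1.19 × 10⁻²⁰ J.

KE = 1.19 × 10⁻²⁰ J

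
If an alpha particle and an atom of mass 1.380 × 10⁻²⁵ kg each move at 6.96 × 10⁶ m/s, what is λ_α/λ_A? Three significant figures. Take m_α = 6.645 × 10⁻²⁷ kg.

At fixed v, p = mv so λ = h/(mv) ∝ 1/m.
λ_α/λ_A = m_A/m_α = 1.380 × 10⁻²⁵/6.645 × 10⁻²⁷ = 20.8.

λ_α/λ_A = 20.8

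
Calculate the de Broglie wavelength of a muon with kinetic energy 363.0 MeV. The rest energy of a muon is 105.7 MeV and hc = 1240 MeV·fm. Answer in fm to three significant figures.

λ = 2.72 fm

Total energy E = KE + m₀c² = 363.0 + 105.7 = 468.7 MeV.
(pc)² = E² − (m₀c²)² = (468.7)² − (105.7)² = 2.085 × 10⁵ MeV², so pc = 456.6 MeV.
λ = hc/(pc) = 1240 MeV·fm / 456.6 MeV = 2.72 fm.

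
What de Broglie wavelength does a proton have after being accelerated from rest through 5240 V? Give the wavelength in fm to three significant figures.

KE = eV = 1.602 × 10⁻¹⁹ × 5240 = 8.394 × 10⁻¹⁶ J.
p = √(2mKE) = √(2 × 1.673 × 10⁻²⁷ × 8.394 × 10⁻¹⁶) = 1.676 × 10⁻²¹ kg·m/s.
λ = h/p = 6.626 × 10⁻³⁴ / 1.676 × 10⁻²¹ = 3.95 × 10⁻¹³ m = 395 fm.

λ = 395 fm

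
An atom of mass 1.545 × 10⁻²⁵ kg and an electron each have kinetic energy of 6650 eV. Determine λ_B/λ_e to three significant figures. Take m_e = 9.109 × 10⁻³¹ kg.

At fixed KE, p = √(2mKE) so λ = h/p ∝ 1/√m.
λ_B/λ_e = √(m_e/m_B) = √(9.109 × 10⁻³¹/1.545 × 10⁻²⁵) = √(5.896 × 10⁻⁶) = 2.43 × 10⁻³.

λ_B/λ_e = 2.43 × 10⁻³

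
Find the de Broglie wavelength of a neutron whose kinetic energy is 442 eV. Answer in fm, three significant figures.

KE = 442 eV = 7.081 × 10⁻¹⁷ J.
p = √(2mKE) = √(2 × 1.675 × 10⁻²⁷ × 7.081 × 10⁻¹⁷) = 4.870 × 10⁻²² kg·m/s.
λ = h/p = 6.626 × 10⁻³⁴ / 4.870 × 10⁻²² = 1.36 × 10⁻¹² m = 1360 fm.

λ = 1360 fm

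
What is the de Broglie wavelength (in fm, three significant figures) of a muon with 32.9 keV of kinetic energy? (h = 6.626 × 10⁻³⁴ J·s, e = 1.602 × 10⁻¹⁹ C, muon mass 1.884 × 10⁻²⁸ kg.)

λ = 470 fm

KE = 32.9 keV = 5.271 × 10⁻¹⁵ J.
p = √(2mKE) = √(2 × 1.884 × 10⁻²⁸ × 5.271 × 10⁻¹⁵) = 1.409 × 10⁻²¹ kg·m/s.
λ = h/p = 6.626 × 10⁻³⁴ / 1.409 × 10⁻²¹ = 4.70 × 10⁻¹³ m = 470 fm.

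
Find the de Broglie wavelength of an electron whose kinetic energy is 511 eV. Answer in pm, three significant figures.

KE = 511 eV = 8.186 × 10⁻¹⁷ J.
p = √(2mKE) = √(2 × 9.109 × 10⁻³¹ × 8.186 × 10⁻¹⁷) = 1.221 × 10⁻²³ kg·m/s.
λ = h/p = 6.626 × 10⁻³⁴ / 1.221 × 10⁻²³ = 5.43 × 10⁻¹¹ m = 54.3 pm.

λ = 54.3 pm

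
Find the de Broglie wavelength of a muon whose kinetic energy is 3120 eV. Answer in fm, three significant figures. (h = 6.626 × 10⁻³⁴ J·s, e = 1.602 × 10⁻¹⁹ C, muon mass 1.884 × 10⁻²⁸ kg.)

KE = 3120 eV = 4.998 × 10⁻¹⁶ J.
p = √(2mKE) = √(2 × 1.884 × 10⁻²⁸ × 4.998 × 10⁻¹⁶) = 4.340 × 10⁻²² kg·m/s.
λ = h/p = 6.626 × 10⁻³⁴ / 4.340 × 10⁻²² = 1.53 × 10⁻¹² m = 1530 fm.

λ = 1530 fm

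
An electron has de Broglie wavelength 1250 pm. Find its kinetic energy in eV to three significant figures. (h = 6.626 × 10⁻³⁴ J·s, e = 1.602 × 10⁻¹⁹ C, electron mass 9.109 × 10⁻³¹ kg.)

p = h/λ = 6.626 × 10⁻³⁴ / 1.250 × 10⁻⁹ = 5.301 × 10⁻²⁵ kg·m/s.
KE = p²/(2m) = (5.301 × 10⁻²⁵)² / (2 × 9.109 × 10⁻³¹) = 1.542 × 10⁻¹⁹ J = 0.963 eV.

KE = 0.963 eV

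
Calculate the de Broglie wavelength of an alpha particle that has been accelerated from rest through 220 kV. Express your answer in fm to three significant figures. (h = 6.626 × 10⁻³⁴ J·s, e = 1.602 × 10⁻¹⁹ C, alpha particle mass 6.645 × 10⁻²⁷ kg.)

KE = 2eV = 2 × 1.602 × 10⁻¹⁹ × 2.200 × 10⁵ = 7.049 × 10⁻¹⁴ J.
p = √(2mKE) = √(2 × 6.645 × 10⁻²⁷ × 7.049 × 10⁻¹⁴) = 3.061 × 10⁻²⁰ kg·m/s.
λ = h/p = 6.626 × 10⁻³⁴ / 3.061 × 10⁻²⁰ = 2.16 × 10⁻¹⁴ m = 21.6 fm.

λ = 21.6 fm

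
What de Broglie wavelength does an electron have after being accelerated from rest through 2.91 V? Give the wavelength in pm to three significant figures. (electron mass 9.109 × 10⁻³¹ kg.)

λ = 719 pm

KE = eV = 1.602 × 10⁻¹⁹ × 2.910 = 4.662 × 10⁻¹⁹ J.
p = √(2mKE) = √(2 × 9.109 × 10⁻³¹ × 4.662 × 10⁻¹⁹) = 9.216 × 10⁻²⁵ kg·m/s.
λ = h/p = 6.626 × 10⁻³⁴ / 9.216 × 10⁻²⁵ = 7.19 × 10⁻¹⁰ m = 719 pm.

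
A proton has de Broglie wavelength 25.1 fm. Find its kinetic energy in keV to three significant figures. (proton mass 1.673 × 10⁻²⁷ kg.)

p = h/λ = 6.626 × 10⁻³⁴ / 2.510 × 10⁻¹⁴ = 2.640 × 10⁻²⁰ kg·m/s.
KE = p²/(2m) = (2.640 × 10⁻²⁰)² / (2 × 1.673 × 10⁻²⁷) = 2.083 × 10⁻¹³ J = 1300 keV.

KE = 1300 keV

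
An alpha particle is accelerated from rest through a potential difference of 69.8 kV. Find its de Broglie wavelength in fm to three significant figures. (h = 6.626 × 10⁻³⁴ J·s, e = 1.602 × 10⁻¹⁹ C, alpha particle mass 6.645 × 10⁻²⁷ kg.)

λ = 38.4 fm

KE = 2eV = 2 × 1.602 × 10⁻¹⁹ × 6.980 × 10⁴ = 2.236 × 10⁻¹⁴ J.
p = √(2mKE) = √(2 × 6.645 × 10⁻²⁷ × 2.236 × 10⁻¹⁴) = 1.724 × 10⁻²⁰ kg·m/s.
λ = h/p = 6.626 × 10⁻³⁴ / 1.724 × 10⁻²⁰ = 3.84 × 10⁻¹⁴ m = 38.4 fm.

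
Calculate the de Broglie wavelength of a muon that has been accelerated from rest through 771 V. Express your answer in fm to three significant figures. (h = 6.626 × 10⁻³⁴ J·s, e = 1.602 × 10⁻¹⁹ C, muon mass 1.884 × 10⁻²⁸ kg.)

λ = 3070 fm

KE = eV = 1.602 × 10⁻¹⁹ × 771.0 = 1.235 × 10⁻¹⁶ J.
p = √(2mKE) = √(2 × 1.884 × 10⁻²⁸ × 1.235 × 10⁻¹⁶) = 2.157 × 10⁻²² kg·m/s.
λ = h/p = 6.626 × 10⁻³⁴ / 2.157 × 10⁻²² = 3.07 × 10⁻¹² m = 3070 fm.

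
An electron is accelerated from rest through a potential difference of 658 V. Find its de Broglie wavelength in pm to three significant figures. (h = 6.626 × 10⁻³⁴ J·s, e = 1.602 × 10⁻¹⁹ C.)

λ = 47.8 pm

KE = eV = 1.602 × 10⁻¹⁹ × 658.0 = 1.054 × 10⁻¹⁶ J.
p = √(2mKE) = √(2 × 9.109 × 10⁻³¹ × 1.054 × 10⁻¹⁶) = 1.386 × 10⁻²³ kg·m/s.
λ = h/p = 6.626 × 10⁻³⁴ / 1.386 × 10⁻²³ = 4.78 × 10⁻¹¹ m = 47.8 pm.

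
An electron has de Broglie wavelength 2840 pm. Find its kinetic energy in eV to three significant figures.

KE = 0.187 eV

p = h/λ = 6.626 × 10⁻³⁴ / 2.840 × 10⁻⁹ = 2.333 × 10⁻²⁵ kg·m/s.
KE = p²/(2m) = (2.333 × 10⁻²⁵)² / (2 × 9.109 × 10⁻³¹) = 2.988 × 10⁻²⁰ J = 0.187 eV.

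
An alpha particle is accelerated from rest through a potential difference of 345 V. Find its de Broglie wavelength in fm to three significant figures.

KE = 2eV = 2 × 1.602 × 10⁻¹⁹ × 345.0 = 1.105 × 10⁻¹⁶ J.
p = √(2mKE) = √(2 × 6.645 × 10⁻²⁷ × 1.105 × 10⁻¹⁶) = 1.212 × 10⁻²¹ kg·m/s.
λ = h/p = 6.626 × 10⁻³⁴ / 1.212 × 10⁻²¹ = 5.47 × 10⁻¹³ m = 547 fm.

λ = 547 fm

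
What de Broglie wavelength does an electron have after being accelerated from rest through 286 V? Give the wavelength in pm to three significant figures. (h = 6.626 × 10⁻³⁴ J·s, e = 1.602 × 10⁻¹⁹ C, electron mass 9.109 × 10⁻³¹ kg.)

KE = eV = 1.602 × 10⁻¹⁹ × 286.0 = 4.582 × 10⁻¹⁷ J.
p = √(2mKE) = √(2 × 9.109 × 10⁻³¹ × 4.582 × 10⁻¹⁷) = 9.136 × 10⁻²⁴ kg·m/s.
λ = h/p = 6.626 × 10⁻³⁴ / 9.136 × 10⁻²⁴ = 7.25 × 10⁻¹¹ m = 72.5 pm.

λ = 72.5 pm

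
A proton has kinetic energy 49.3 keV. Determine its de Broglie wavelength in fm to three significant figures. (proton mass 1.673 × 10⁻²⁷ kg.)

KE = 49.3 keV = 7.898 × 10⁻¹⁵ J.
p = √(2mKE) = √(2 × 1.673 × 10⁻²⁷ × 7.898 × 10⁻¹⁵) = 5.141 × 10⁻²¹ kg·m/s.
λ = h/p = 6.626 × 10⁻³⁴ / 5.141 × 10⁻²¹ = 1.29 × 10⁻¹³ m = 129 fm.

λ = 129 fm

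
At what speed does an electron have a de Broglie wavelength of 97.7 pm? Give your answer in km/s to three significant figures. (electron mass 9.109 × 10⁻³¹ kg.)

p = h/λ = 6.626 × 10⁻³⁴ / 9.770 × 10⁻¹¹ = 6.782 × 10⁻²⁴ kg·m/s.
v = p/m = 6.782 × 10⁻²⁴ / 9.109 × 10⁻³¹ = 7.45 × 10⁶ m/s = 7450 km/s.

v = 7450 km/s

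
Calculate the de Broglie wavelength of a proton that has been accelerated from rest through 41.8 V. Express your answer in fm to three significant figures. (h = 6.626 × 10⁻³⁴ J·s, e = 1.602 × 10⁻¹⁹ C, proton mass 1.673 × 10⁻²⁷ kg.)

λ = 4430 fm

KE = eV = 1.602 × 10⁻¹⁹ × 41.80 = 6.696 × 10⁻¹⁸ J.
p = √(2mKE) = √(2 × 1.673 × 10⁻²⁷ × 6.696 × 10⁻¹⁸) = 1.497 × 10⁻²² kg·m/s.
λ = h/p = 6.626 × 10⁻³⁴ / 1.497 × 10⁻²² = 4.43 × 10⁻¹² m = 4430 fm.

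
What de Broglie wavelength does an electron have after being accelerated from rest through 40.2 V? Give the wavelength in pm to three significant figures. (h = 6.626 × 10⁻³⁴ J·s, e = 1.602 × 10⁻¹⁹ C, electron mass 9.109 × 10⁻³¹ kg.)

KE = eV = 1.602 × 10⁻¹⁹ × 40.20 = 6.440 × 10⁻¹⁸ J.
p = √(2mKE) = √(2 × 9.109 × 10⁻³¹ × 6.440 × 10⁻¹⁸) = 3.425 × 10⁻²⁴ kg·m/s.
λ = h/p = 6.626 × 10⁻³⁴ / 3.425 × 10⁻²⁴ = 1.93 × 10⁻¹⁰ m = 193 pm.

λ = 193 pm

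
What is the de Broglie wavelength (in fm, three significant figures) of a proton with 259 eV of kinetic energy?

λ = 1780 fm

KE = 259 eV = 4.149 × 10⁻¹⁷ J.
p = √(2mKE) = √(2 × 1.673 × 10⁻²⁷ × 4.149 × 10⁻¹⁷) = 3.726 × 10⁻²² kg·m/s.
λ = h/p = 6.626 × 10⁻³⁴ / 3.726 × 10⁻²² = 1.78 × 10⁻¹² m = 1780 fm.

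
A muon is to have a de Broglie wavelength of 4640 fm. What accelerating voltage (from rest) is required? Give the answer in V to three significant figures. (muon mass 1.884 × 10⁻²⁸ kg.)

p = h/λ = 6.626 × 10⁻³⁴ / 4.640 × 10⁻¹² = 1.428 × 10⁻²² kg·m/s.
KE = p²/(2m) = 5.412 × 10⁻¹⁷ J.
V = KE/e = 5.412 × 10⁻¹⁷ / (1.602 × 10⁻¹⁹) = 338 V.

V = 338 V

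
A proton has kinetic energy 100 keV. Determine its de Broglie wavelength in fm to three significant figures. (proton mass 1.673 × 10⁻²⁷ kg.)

KE = 100 keV = 1.602 × 10⁻¹⁴ J.
p = √(2mKE) = √(2 × 1.673 × 10⁻²⁷ × 1.602 × 10⁻¹⁴) = 7.321 × 10⁻²¹ kg·m/s.
λ = h/p = 6.626 × 10⁻³⁴ / 7.321 × 10⁻²¹ = 9.05 × 10⁻¹⁴ m = 90.5 fm.

λ = 90.5 fm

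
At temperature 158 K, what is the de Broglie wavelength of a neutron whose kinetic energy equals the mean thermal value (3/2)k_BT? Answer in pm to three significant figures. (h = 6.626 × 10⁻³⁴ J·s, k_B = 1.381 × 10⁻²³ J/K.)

λ = 200 pm

KE = (3/2)k_BT = 1.5 × 1.381 × 10⁻²³ × 158 = 3.273 × 10⁻²¹ J.
p = √(2mKE) = √(2 × 1.675 × 10⁻²⁷ × 3.273 × 10⁻²¹) = 3.311 × 10⁻²⁴ kg·m/s.
λ = h/p = 2.00 × 10⁻¹⁰ m = 200 pm.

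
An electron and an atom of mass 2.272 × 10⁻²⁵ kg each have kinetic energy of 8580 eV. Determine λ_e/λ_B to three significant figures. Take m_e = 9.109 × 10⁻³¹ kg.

At fixed KE, p = √(2mKE) so λ = h/p ∝ 1/√m.
λ_e/λ_B = √(m_B/m_e) = √(2.272 × 10⁻²⁵/9.109 × 10⁻³¹) = √(2.494 × 10⁵) = 499.

λ_e/λ_B = 499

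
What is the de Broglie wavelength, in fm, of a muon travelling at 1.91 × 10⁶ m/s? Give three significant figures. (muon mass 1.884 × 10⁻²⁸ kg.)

p = mv = 1.884 × 10⁻²⁸ × 1.91 × 10⁶ = 3.598 × 10⁻²² kg·m/s.
λ = h/p = 6.626 × 10⁻³⁴ / 3.598 × 10⁻²² = 1.84 × 10⁻¹² m = 1840 fm.

λ = 1840 fm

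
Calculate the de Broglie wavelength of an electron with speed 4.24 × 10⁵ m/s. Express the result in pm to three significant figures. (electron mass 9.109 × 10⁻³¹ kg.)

p = mv = 9.109 × 10⁻³¹ × 4.24 × 10⁵ = 3.862 × 10⁻²⁵ kg·m/s.
λ = h/p = 6.626 × 10⁻³⁴ / 3.862 × 10⁻²⁵ = 1.72 × 10⁻⁹ m = 1720 pm.

λ = 1720 pm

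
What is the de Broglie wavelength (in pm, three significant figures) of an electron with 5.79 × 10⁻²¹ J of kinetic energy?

λ = 6450 pm

p = √(2mKE) = √(2 × 9.109 × 10⁻³¹ × 5.790 × 10⁻²¹) = 1.027 × 10⁻²⁵ kg·m/s.
λ = h/p = 6.626 × 10⁻³⁴ / 1.027 × 10⁻²⁵ = 6.45 × 10⁻⁹ m = 6450 pm.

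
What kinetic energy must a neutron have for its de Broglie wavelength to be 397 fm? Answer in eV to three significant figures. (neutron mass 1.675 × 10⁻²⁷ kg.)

KE = 5190 eV

p = h/λ = 6.626 × 10⁻³⁴ / 3.970 × 10⁻¹³ = 1.669 × 10⁻²¹ kg·m/s.
KE = p²/(2m) = (1.669 × 10⁻²¹)² / (2 × 1.675 × 10⁻²⁷) = 8.315 × 10⁻¹⁶ J = 5190 eV.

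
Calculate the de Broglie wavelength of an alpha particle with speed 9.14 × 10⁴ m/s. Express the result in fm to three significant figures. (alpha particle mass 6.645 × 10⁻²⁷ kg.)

λ = 1090 fm

p = mv = 6.645 × 10⁻²⁷ × 9.14 × 10⁴ = 6.074 × 10⁻²² kg·m/s.
λ = h/p = 6.626 × 10⁻³⁴ / 6.074 × 10⁻²² = 1.09 × 10⁻¹² m = 1090 fm.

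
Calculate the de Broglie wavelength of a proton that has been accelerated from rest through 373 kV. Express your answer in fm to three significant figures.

KE = eV = 1.602 × 10⁻¹⁹ × 3.730 × 10⁵ = 5.975 × 10⁻¹⁴ J.
p = √(2mKE) = √(2 × 1.673 × 10⁻²⁷ × 5.975 × 10⁻¹⁴) = 1.414 × 10⁻²⁰ kg·m/s.
λ = h/p = 6.626 × 10⁻³⁴ / 1.414 × 10⁻²⁰ = 4.69 × 10⁻¹⁴ m = 46.9 fm.

λ = 46.9 fm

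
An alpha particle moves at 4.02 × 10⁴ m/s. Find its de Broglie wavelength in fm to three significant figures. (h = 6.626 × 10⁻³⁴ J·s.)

p = mv = 6.645 × 10⁻²⁷ × 4.02 × 10⁴ = 2.671 × 10⁻²² kg·m/s.
λ = h/p = 6.626 × 10⁻³⁴ / 2.671 × 10⁻²² = 2.48 × 10⁻¹² m = 2480 fm.

λ = 2480 fm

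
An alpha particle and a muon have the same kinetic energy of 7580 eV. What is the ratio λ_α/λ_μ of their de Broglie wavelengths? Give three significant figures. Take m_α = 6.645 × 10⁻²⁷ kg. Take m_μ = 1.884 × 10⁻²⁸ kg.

λ_α/λ_μ = 0.168

At fixed KE, p = √(2mKE) so λ = h/p ∝ 1/√m.
λ_α/λ_μ = √(m_μ/m_α) = √(1.884 × 10⁻²⁸/6.645 × 10⁻²⁷) = √(0.02835) = 0.168.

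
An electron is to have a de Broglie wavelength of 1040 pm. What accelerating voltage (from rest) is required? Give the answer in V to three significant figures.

p = h/λ = 6.626 × 10⁻³⁴ / 1.040 × 10⁻⁹ = 6.371 × 10⁻²⁵ kg·m/s.
KE = p²/(2m) = 2.228 × 10⁻¹⁹ J.
V = KE/e = 2.228 × 10⁻¹⁹ / (1.602 × 10⁻¹⁹) = 1.39 V.

V = 1.39 V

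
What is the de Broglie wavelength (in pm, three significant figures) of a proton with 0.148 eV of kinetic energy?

KE = 0.148 eV = 2.371 × 10⁻²⁰ J.
p = √(2mKE) = √(2 × 1.673 × 10⁻²⁷ × 2.371 × 10⁻²⁰) = 8.907 × 10⁻²⁴ kg·m/s.
λ = h/p = 6.626 × 10⁻³⁴ / 8.907 × 10⁻²⁴ = 7.44 × 10⁻¹¹ m = 74.4 pm.

λ = 74.4 pm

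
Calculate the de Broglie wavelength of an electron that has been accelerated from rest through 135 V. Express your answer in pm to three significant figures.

λ = 106 pm

KE = eV = 1.602 × 10⁻¹⁹ × 135.0 = 2.163 × 10⁻¹⁷ J.
p = √(2mKE) = √(2 × 9.109 × 10⁻³¹ × 2.163 × 10⁻¹⁷) = 6.277 × 10⁻²⁴ kg·m/s.
λ = h/p = 6.626 × 10⁻³⁴ / 6.277 × 10⁻²⁴ = 1.06 × 10⁻¹⁰ m = 106 pm.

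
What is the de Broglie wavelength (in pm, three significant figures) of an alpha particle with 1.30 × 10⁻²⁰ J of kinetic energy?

λ = 50.4 pm

p = √(2mKE) = √(2 × 6.645 × 10⁻²⁷ × 1.300 × 10⁻²⁰) = 1.314 × 10⁻²³ kg·m/s.
λ = h/p = 6.626 × 10⁻³⁴ / 1.314 × 10⁻²³ = 5.04 × 10⁻¹¹ m = 50.4 pm.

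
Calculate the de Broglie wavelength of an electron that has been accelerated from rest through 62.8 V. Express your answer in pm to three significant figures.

KE = eV = 1.602 × 10⁻¹⁹ × 62.80 = 1.006 × 10⁻¹⁷ J.
p = √(2mKE) = √(2 × 9.109 × 10⁻³¹ × 1.006 × 10⁻¹⁷) = 4.281 × 10⁻²⁴ kg·m/s.
λ = h/p = 6.626 × 10⁻³⁴ / 4.281 × 10⁻²⁴ = 1.55 × 10⁻¹⁰ m = 155 pm.

λ = 155 pm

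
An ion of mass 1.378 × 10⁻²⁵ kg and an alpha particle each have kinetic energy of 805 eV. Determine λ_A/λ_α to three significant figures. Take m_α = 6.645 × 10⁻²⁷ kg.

λ_A/λ_α = 0.220

At fixed KE, p = √(2mKE) so λ = h/p ∝ 1/√m.
λ_A/λ_α = √(m_α/m_A) = √(6.645 × 10⁻²⁷/1.378 × 10⁻²⁵) = √(0.04822) = 0.220.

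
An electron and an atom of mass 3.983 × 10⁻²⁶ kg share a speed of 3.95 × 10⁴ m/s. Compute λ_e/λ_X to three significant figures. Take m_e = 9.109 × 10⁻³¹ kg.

λ_e/λ_X = 4.37 × 10⁴

At fixed v, p = mv so λ = h/(mv) ∝ 1/m.
λ_e/λ_X = m_X/m_e = 3.983 × 10⁻²⁶/9.109 × 10⁻³¹ = 4.37 × 10⁴.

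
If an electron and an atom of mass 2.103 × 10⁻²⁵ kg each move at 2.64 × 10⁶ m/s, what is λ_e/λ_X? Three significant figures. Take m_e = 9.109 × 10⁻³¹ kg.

λ_e/λ_X = 2.31 × 10⁵

At fixed v, p = mv so λ = h/(mv) ∝ 1/m.
λ_e/λ_X = m_X/m_e = 2.103 × 10⁻²⁵/9.109 × 10⁻³¹ = 2.31 × 10⁵.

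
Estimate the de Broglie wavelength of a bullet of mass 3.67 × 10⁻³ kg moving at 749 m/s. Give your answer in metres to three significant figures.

p = mv = 3.67 × 10⁻³ × 749 = 2.749 kg·m/s.
λ = h/p = 6.626 × 10⁻³⁴ / 2.749 = 2.41 × 10⁻³⁴ m.

λ = 2.41 × 10⁻³⁴ m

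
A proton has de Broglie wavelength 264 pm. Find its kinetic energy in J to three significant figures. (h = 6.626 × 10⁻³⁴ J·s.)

p = h/λ = 6.626 × 10⁻³⁴ / 2.640 × 10⁻¹⁰ = 2.510 × 10⁻²⁴ kg·m/s.
KE = p²/(2m) = (2.510 × 10⁻²⁴)² / (2 × 1.673 × 10⁻²⁷) = 1.883 × 10⁻²¹ J = 1.88 × 10⁻²¹ J.

KE = 1.88 × 10⁻²¹ J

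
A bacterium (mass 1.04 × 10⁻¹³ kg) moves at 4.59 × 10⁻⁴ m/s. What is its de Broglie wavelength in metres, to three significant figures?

p = mv = 1.04 × 10⁻¹³ × 4.59 × 10⁻⁴ = 4.774 × 10⁻¹⁷ kg·m/s.
λ = h/p = 6.626 × 10⁻³⁴ / 4.774 × 10⁻¹⁷ = 1.39 × 10⁻¹⁷ m.

λ = 1.39 × 10⁻¹⁷ m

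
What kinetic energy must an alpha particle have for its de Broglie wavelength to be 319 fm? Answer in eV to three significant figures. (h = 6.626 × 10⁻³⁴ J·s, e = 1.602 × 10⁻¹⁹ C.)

p = h/λ = 6.626 × 10⁻³⁴ / 3.190 × 10⁻¹³ = 2.077 × 10⁻²¹ kg·m/s.
KE = p²/(2m) = (2.077 × 10⁻²¹)² / (2 × 6.645 × 10⁻²⁷) = 3.246 × 10⁻¹⁶ J = 2030 eV.

KE = 2030 eV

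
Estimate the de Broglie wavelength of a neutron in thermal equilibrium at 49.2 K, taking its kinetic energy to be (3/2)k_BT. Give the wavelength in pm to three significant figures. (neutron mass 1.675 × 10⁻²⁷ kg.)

KE = (3/2)k_BT = 1.5 × 1.381 × 10⁻²³ × 49.2 = 1.019 × 10⁻²¹ J.
p = √(2mKE) = √(2 × 1.675 × 10⁻²⁷ × 1.019 × 10⁻²¹) = 1.848 × 10⁻²⁴ kg·m/s.
λ = h/p = 3.59 × 10⁻¹⁰ m = 359 pm.

λ = 359 pm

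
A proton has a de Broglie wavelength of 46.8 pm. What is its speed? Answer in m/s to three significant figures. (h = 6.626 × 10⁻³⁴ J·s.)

v = 8460 m/s

p = h/λ = 6.626 × 10⁻³⁴ / 4.680 × 10⁻¹¹ = 1.416 × 10⁻²³ kg·m/s.
v = p/m = 1.416 × 10⁻²³ / 1.673 × 10⁻²⁷ = 8.46 × 10³ m/s = 8460 m/s.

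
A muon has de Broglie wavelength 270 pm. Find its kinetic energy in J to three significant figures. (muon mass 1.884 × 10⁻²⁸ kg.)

KE = 1.60 × 10⁻²⁰ J

p = h/λ = 6.626 × 10⁻³⁴ / 2.700 × 10⁻¹⁰ = 2.454 × 10⁻²⁴ kg·m/s.
KE = p²/(2m) = (2.454 × 10⁻²⁴)² / (2 × 1.884 × 10⁻²⁸) = 1.598 × 10⁻²⁰ J = 1.60 × 10⁻²⁰ J.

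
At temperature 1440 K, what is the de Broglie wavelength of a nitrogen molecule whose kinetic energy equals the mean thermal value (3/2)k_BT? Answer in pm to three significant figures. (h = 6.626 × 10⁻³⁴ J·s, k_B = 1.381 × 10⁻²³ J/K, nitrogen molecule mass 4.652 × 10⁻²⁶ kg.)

λ = 12.6 pm

KE = (3/2)k_BT = 1.5 × 1.381 × 10⁻²³ × 1440 = 2.983 × 10⁻²⁰ J.
p = √(2mKE) = √(2 × 4.652 × 10⁻²⁶ × 2.983 × 10⁻²⁰) = 5.268 × 10⁻²³ kg·m/s.
λ = h/p = 1.26 × 10⁻¹¹ m = 12.6 pm.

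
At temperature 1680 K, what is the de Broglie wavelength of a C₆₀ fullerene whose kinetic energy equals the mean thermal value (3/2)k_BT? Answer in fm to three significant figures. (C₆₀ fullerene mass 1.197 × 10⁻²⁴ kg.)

KE = (3/2)k_BT = 1.5 × 1.381 × 10⁻²³ × 1680 = 3.480 × 10⁻²⁰ J.
p = √(2mKE) = √(2 × 1.197 × 10⁻²⁴ × 3.480 × 10⁻²⁰) = 2.886 × 10⁻²² kg·m/s.
λ = h/p = 2.30 × 10⁻¹² m = 2300 fm.

λ = 2300 fm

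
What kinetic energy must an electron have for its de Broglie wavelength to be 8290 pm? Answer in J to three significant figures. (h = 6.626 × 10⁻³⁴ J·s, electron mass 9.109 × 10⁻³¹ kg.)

p = h/λ = 6.626 × 10⁻³⁴ / 8.290 × 10⁻⁹ = 7.993 × 10⁻²⁶ kg·m/s.
KE = p²/(2m) = (7.993 × 10⁻²⁶)² / (2 × 9.109 × 10⁻³¹) = 3.507 × 10⁻²¹ J = 3.51 × 10⁻²¹ J.

KE = 3.51 × 10⁻²¹ J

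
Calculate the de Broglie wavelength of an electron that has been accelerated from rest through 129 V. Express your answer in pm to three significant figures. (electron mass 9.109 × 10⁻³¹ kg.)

λ = 108 pm

KE = eV = 1.602 × 10⁻¹⁹ × 129.0 = 2.067 × 10⁻¹⁷ J.
p = √(2mKE) = √(2 × 9.109 × 10⁻³¹ × 2.067 × 10⁻¹⁷) = 6.136 × 10⁻²⁴ kg·m/s.
λ = h/p = 6.626 × 10⁻³⁴ / 6.136 × 10⁻²⁴ = 1.08 × 10⁻¹⁰ m = 108 pm.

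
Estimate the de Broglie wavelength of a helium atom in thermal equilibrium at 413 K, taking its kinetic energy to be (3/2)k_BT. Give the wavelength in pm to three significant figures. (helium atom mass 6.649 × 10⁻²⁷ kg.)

λ = 62.1 pm

KE = (3/2)k_BT = 1.5 × 1.381 × 10⁻²³ × 413 = 8.555 × 10⁻²¹ J.
p = √(2mKE) = √(2 × 6.649 × 10⁻²⁷ × 8.555 × 10⁻²¹) = 1.067 × 10⁻²³ kg·m/s.
λ = h/p = 6.21 × 10⁻¹¹ m = 62.1 pm.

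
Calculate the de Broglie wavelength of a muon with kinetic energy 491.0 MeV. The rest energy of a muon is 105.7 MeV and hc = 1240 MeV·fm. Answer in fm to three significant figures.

Total energy E = KE + m₀c² = 491.0 + 105.7 = 596.7 MeV.
(pc)² = E² − (m₀c²)² = (596.7)² − (105.7)² = 3.449 × 10⁵ MeV², so pc = 587.3 MeV.
λ = hc/(pc) = 1240 MeV·fm / 587.3 MeV = 2.11 fm.

λ = 2.11 fm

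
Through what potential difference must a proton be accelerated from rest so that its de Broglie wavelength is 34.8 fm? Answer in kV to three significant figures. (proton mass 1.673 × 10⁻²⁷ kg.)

p = h/λ = 6.626 × 10⁻³⁴ / 3.480 × 10⁻¹⁴ = 1.904 × 10⁻²⁰ kg·m/s.
KE = p²/(2m) = 1.083 × 10⁻¹³ J.
V = KE/e = 1.083 × 10⁻¹³ / (1.602 × 10⁻¹⁹) = 676 kV.

V = 676 kV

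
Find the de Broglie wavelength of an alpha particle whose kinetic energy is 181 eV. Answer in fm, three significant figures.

KE = 181 eV = 2.900 × 10⁻¹⁷ J.
p = √(2mKE) = √(2 × 6.645 × 10⁻²⁷ × 2.900 × 10⁻¹⁷) = 6.208 × 10⁻²² kg·m/s.
λ = h/p = 6.626 × 10⁻³⁴ / 6.208 × 10⁻²² = 1.07 × 10⁻¹² m = 1070 fm.

λ = 1070 fm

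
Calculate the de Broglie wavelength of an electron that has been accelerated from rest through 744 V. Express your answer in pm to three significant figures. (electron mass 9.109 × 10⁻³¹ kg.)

λ = 45.0 pm

KE = eV = 1.602 × 10⁻¹⁹ × 744.0 = 1.192 × 10⁻¹⁶ J.
p = √(2mKE) = √(2 × 9.109 × 10⁻³¹ × 1.192 × 10⁻¹⁶) = 1.474 × 10⁻²³ kg·m/s.
λ = h/p = 6.626 × 10⁻³⁴ / 1.474 × 10⁻²³ = 4.50 × 10⁻¹¹ m = 45.0 pm.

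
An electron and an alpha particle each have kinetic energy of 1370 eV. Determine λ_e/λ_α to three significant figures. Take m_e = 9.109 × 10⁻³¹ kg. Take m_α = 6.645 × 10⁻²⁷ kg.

At fixed KE, p = √(2mKE) so λ = h/p ∝ 1/√m.
λ_e/λ_α = √(m_α/m_e) = √(6.645 × 10⁻²⁷/9.109 × 10⁻³¹) = √(7295) = 85.4.

λ_e/λ_α = 85.4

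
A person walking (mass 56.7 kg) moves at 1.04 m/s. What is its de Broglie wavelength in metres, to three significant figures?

λ = 1.12 × 10⁻³⁵ m

p = mv = 56.7 × 1.04 = 5.897 × 10¹ kg·m/s.
λ = h/p = 6.626 × 10⁻³⁴ / 5.897 × 10¹ = 1.12 × 10⁻³⁵ m.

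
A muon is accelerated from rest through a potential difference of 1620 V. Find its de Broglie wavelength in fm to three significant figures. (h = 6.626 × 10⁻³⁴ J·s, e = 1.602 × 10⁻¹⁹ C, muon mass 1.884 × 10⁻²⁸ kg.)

KE = eV = 1.602 × 10⁻¹⁹ × 1620 = 2.595 × 10⁻¹⁶ J.
p = √(2mKE) = √(2 × 1.884 × 10⁻²⁸ × 2.595 × 10⁻¹⁶) = 3.127 × 10⁻²² kg·m/s.
λ = h/p = 6.626 × 10⁻³⁴ / 3.127 × 10⁻²² = 2.12 × 10⁻¹² m = 2120 fm.

λ = 2120 fm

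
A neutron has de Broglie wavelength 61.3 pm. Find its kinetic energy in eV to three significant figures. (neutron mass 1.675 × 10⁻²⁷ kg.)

p = h/λ = 6.626 × 10⁻³⁴ / 6.130 × 10⁻¹¹ = 1.081 × 10⁻²³ kg·m/s.
KE = p²/(2m) = (1.081 × 10⁻²³)² / (2 × 1.675 × 10⁻²⁷) = 3.488 × 10⁻²⁰ J = 0.218 eV.

KE = 0.218 eV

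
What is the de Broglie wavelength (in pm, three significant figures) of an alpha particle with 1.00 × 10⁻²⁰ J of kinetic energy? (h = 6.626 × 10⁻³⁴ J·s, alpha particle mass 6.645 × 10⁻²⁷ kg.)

p = √(2mKE) = √(2 × 6.645 × 10⁻²⁷ × 1.000 × 10⁻²⁰) = 1.153 × 10⁻²³ kg·m/s.
λ = h/p = 6.626 × 10⁻³⁴ / 1.153 × 10⁻²³ = 5.75 × 10⁻¹¹ m = 57.5 pm.

λ = 57.5 pm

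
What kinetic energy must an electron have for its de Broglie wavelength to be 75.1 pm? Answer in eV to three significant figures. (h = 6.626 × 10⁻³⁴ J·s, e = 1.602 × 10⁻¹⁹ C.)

p = h/λ = 6.626 × 10⁻³⁴ / 7.510 × 10⁻¹¹ = 8.823 × 10⁻²⁴ kg·m/s.
KE = p²/(2m) = (8.823 × 10⁻²⁴)² / (2 × 9.109 × 10⁻³¹) = 4.273 × 10⁻¹⁷ J = 267 eV.

KE = 267 eV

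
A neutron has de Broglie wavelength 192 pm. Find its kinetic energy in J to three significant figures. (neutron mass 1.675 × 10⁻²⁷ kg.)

KE = 3.56 × 10⁻²¹ J

p = h/λ = 6.626 × 10⁻³⁴ / 1.920 × 10⁻¹⁰ = 3.451 × 10⁻²⁴ kg·m/s.
KE = p²/(2m) = (3.451 × 10⁻²⁴)² / (2 × 1.675 × 10⁻²⁷) = 3.555 × 10⁻²¹ J = 3.56 × 10⁻²¹ J.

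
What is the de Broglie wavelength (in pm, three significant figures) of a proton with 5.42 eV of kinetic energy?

KE = 5.42 eV = 8.683 × 10⁻¹⁹ J.
p = √(2mKE) = √(2 × 1.673 × 10⁻²⁷ × 8.683 × 10⁻¹⁹) = 5.390 × 10⁻²³ kg·m/s.
λ = h/p = 6.626 × 10⁻³⁴ / 5.390 × 10⁻²³ = 1.23 × 10⁻¹¹ m = 12.3 pm.

λ = 12.3 pm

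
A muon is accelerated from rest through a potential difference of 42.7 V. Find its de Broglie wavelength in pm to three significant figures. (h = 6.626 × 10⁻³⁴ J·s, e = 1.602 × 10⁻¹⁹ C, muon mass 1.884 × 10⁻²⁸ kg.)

λ = 13.1 pm

KE = eV = 1.602 × 10⁻¹⁹ × 42.70 = 6.841 × 10⁻¹⁸ J.
p = √(2mKE) = √(2 × 1.884 × 10⁻²⁸ × 6.841 × 10⁻¹⁸) = 5.077 × 10⁻²³ kg·m/s.
λ = h/p = 6.626 × 10⁻³⁴ / 5.077 × 10⁻²³ = 1.31 × 10⁻¹¹ m = 13.1 pm.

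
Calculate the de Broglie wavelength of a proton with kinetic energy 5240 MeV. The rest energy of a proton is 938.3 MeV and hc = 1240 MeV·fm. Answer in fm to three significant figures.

λ = 0.203 fm

Total energy E = KE + m₀c² = 5240 + 938.3 = 6178.3 MeV.
(pc)² = E² − (m₀c²)² = (6178.3)² − (938.3)² = 3.729 × 10⁷ MeV², so pc = 6107 MeV.
λ = hc/(pc) = 1240 MeV·fm / 6107 MeV = 0.203 fm.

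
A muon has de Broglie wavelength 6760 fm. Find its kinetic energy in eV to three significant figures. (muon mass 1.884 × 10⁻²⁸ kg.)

KE = 159 eV

p = h/λ = 6.626 × 10⁻³⁴ / 6.760 × 10⁻¹² = 9.802 × 10⁻²³ kg·m/s.
KE = p²/(2m) = (9.802 × 10⁻²³)² / (2 × 1.884 × 10⁻²⁸) = 2.550 × 10⁻¹⁷ J = 159 eV.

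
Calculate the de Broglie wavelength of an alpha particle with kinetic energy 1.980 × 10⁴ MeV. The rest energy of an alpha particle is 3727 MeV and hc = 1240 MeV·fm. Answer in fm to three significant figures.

λ = 0.0534 fm

Total energy E = KE + m₀c² = 1.980 × 10⁴ + 3727 = 23527 MeV.
(pc)² = E² − (m₀c²)² = (23527)² − (3727)² = 5.396 × 10⁸ MeV², so pc = 2.323 × 10⁴ MeV.
λ = hc/(pc) = 1240 MeV·fm / 2.323 × 10⁴ MeV = 0.0534 fm.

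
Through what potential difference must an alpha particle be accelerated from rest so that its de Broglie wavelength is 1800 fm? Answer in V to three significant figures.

V = 31.8 V

p = h/λ = 6.626 × 10⁻³⁴ / 1.800 × 10⁻¹² = 3.681 × 10⁻²² kg·m/s.
KE = p²/(2m) = 1.020 × 10⁻¹⁷ J.
V = KE/2e = 1.020 × 10⁻¹⁷ / (2 × 1.602 × 10⁻¹⁹) = 31.8 V.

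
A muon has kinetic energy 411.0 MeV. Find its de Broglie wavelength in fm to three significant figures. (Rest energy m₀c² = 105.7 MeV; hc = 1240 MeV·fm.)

Total energy E = KE + m₀c² = 411.0 + 105.7 = 516.7 MeV.
(pc)² = E² − (m₀c²)² = (516.7)² − (105.7)² = 2.558 × 10⁵ MeV², so pc = 505.8 MeV.
λ = hc/(pc) = 1240 MeV·fm / 505.8 MeV = 2.45 fm.

λ = 2.45 fm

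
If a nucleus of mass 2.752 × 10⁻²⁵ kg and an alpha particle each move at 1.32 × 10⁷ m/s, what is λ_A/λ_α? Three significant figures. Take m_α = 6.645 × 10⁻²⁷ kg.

λ_A/λ_α = 0.0241

At fixed v, p = mv so λ = h/(mv) ∝ 1/m.
λ_A/λ_α = m_α/m_A = 6.645 × 10⁻²⁷/2.752 × 10⁻²⁵ = 0.0241.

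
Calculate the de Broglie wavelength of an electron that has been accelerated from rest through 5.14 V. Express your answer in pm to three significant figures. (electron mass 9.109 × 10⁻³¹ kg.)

λ = 541 pm

KE = eV = 1.602 × 10⁻¹⁹ × 5.140 = 8.234 × 10⁻¹⁹ J.
p = √(2mKE) = √(2 × 9.109 × 10⁻³¹ × 8.234 × 10⁻¹⁹) = 1.225 × 10⁻²⁴ kg·m/s.
λ = h/p = 6.626 × 10⁻³⁴ / 1.225 × 10⁻²⁴ = 5.41 × 10⁻¹⁰ m = 541 pm.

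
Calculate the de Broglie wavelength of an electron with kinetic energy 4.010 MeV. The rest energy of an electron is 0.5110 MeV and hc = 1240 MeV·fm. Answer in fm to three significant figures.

λ = 276 fm

Total energy E = KE + m₀c² = 4.010 + 0.5110 = 4.5210 MeV.
(pc)² = E² − (m₀c²)² = (4.5210)² − (0.5110)² = 20.18 MeV², so pc = 4.492 MeV.
λ = hc/(pc) = 1240 MeV·fm / 4.492 MeV = 276 fm.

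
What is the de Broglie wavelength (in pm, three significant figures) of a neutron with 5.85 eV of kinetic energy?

KE = 5.85 eV = 9.372 × 10⁻¹⁹ J.
p = √(2mKE) = √(2 × 1.675 × 10⁻²⁷ × 9.372 × 10⁻¹⁹) = 5.603 × 10⁻²³ kg·m/s.
λ = h/p = 6.626 × 10⁻³⁴ / 5.603 × 10⁻²³ = 1.18 × 10⁻¹¹ m = 11.8 pm.

λ = 11.8 pm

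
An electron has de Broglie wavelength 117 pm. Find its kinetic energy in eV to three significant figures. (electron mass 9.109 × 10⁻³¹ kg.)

p = h/λ = 6.626 × 10⁻³⁴ / 1.170 × 10⁻¹⁰ = 5.663 × 10⁻²⁴ kg·m/s.
KE = p²/(2m) = (5.663 × 10⁻²⁴)² / (2 × 9.109 × 10⁻³¹) = 1.760 × 10⁻¹⁷ J = 110 eV.

KE = 110 eV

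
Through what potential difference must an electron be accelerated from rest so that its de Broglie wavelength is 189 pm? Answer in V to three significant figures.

V = 42.1 V

p = h/λ = 6.626 × 10⁻³⁴ / 1.890 × 10⁻¹⁰ = 3.506 × 10⁻²⁴ kg·m/s.
KE = p²/(2m) = 6.747 × 10⁻¹⁸ J.
V = KE/e = 6.747 × 10⁻¹⁸ / (1.602 × 10⁻¹⁹) = 42.1 V.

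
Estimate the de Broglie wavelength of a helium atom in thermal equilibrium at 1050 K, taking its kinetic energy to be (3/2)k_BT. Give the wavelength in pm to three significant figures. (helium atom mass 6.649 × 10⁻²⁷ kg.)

KE = (3/2)k_BT = 1.5 × 1.381 × 10⁻²³ × 1050 = 2.175 × 10⁻²⁰ J.
p = √(2mKE) = √(2 × 6.649 × 10⁻²⁷ × 2.175 × 10⁻²⁰) = 1.701 × 10⁻²³ kg·m/s.
λ = h/p = 3.90 × 10⁻¹¹ m = 39.0 pm.

λ = 39.0 pm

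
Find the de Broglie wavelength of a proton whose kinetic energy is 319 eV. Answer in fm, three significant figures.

λ = 1600 fm

KE = 319 eV = 5.110 × 10⁻¹⁷ J.
p = √(2mKE) = √(2 × 1.673 × 10⁻²⁷ × 5.110 × 10⁻¹⁷) = 4.135 × 10⁻²² kg·m/s.
λ = h/p = 6.626 × 10⁻³⁴ / 4.135 × 10⁻²² = 1.60 × 10⁻¹² m = 1600 fm.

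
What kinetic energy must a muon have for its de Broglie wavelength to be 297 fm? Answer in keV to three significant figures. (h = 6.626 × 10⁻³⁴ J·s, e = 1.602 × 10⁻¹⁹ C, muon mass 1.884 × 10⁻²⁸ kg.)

p = h/λ = 6.626 × 10⁻³⁴ / 2.970 × 10⁻¹³ = 2.231 × 10⁻²¹ kg·m/s.
KE = p²/(2m) = (2.231 × 10⁻²¹)² / (2 × 1.884 × 10⁻²⁸) = 1.321 × 10⁻¹⁴ J = 82.5 keV.

KE = 82.5 keV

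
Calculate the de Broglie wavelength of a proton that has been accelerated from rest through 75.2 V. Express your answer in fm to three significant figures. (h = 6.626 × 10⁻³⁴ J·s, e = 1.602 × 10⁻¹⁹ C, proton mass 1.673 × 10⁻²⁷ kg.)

KE = eV = 1.602 × 10⁻¹⁹ × 75.20 = 1.205 × 10⁻¹⁷ J.
p = √(2mKE) = √(2 × 1.673 × 10⁻²⁷ × 1.205 × 10⁻¹⁷) = 2.008 × 10⁻²² kg·m/s.
λ = h/p = 6.626 × 10⁻³⁴ / 2.008 × 10⁻²² = 3.30 × 10⁻¹² m = 3300 fm.

λ = 3300 fm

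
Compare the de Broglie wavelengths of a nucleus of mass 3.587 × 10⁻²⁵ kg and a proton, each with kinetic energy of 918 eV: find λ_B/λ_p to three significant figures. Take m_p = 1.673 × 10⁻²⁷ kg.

At fixed KE, p = √(2mKE) so λ = h/p ∝ 1/√m.
λ_B/λ_p = √(m_p/m_B) = √(1.673 × 10⁻²⁷/3.587 × 10⁻²⁵) = √(4.664 × 10⁻³) = 0.0683.

λ_B/λ_p = 0.0683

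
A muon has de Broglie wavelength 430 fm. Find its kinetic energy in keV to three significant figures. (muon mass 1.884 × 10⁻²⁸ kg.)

KE = 39.3 keV

p = h/λ = 6.626 × 10⁻³⁴ / 4.300 × 10⁻¹³ = 1.541 × 10⁻²¹ kg·m/s.
KE = p²/(2m) = (1.541 × 10⁻²¹)² / (2 × 1.884 × 10⁻²⁸) = 6.302 × 10⁻¹⁵ J = 39.3 keV.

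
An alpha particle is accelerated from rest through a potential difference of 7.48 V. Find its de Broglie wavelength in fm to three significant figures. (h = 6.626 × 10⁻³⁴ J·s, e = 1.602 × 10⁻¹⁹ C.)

λ = 3710 fm

KE = 2eV = 2 × 1.602 × 10⁻¹⁹ × 7.480 = 2.397 × 10⁻¹⁸ J.
p = √(2mKE) = √(2 × 6.645 × 10⁻²⁷ × 2.397 × 10⁻¹⁸) = 1.785 × 10⁻²² kg·m/s.
λ = h/p = 6.626 × 10⁻³⁴ / 1.785 × 10⁻²² = 3.71 × 10⁻¹² m = 3710 fm.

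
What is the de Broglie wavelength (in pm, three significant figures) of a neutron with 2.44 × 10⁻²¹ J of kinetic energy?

λ = 232 pm

p = √(2mKE) = √(2 × 1.675 × 10⁻²⁷ × 2.440 × 10⁻²¹) = 2.859 × 10⁻²⁴ kg·m/s.
λ = h/p = 6.626 × 10⁻³⁴ / 2.859 × 10⁻²⁴ = 2.32 × 10⁻¹⁰ m = 232 pm.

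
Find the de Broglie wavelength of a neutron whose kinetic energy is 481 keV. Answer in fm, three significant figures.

λ = 41.2 fm

KE = 481 keV = 7.706 × 10⁻¹⁴ J.
p = √(2mKE) = √(2 × 1.675 × 10⁻²⁷ × 7.706 × 10⁻¹⁴) = 1.607 × 10⁻²⁰ kg·m/s.
λ = h/p = 6.626 × 10⁻³⁴ / 1.607 × 10⁻²⁰ = 4.12 × 10⁻¹⁴ m = 41.2 fm.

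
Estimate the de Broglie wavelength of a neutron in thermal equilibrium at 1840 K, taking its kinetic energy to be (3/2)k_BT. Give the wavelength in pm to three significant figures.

KE = (3/2)k_BT = 1.5 × 1.381 × 10⁻²³ × 1840 = 3.812 × 10⁻²⁰ J.
p = √(2mKE) = √(2 × 1.675 × 10⁻²⁷ × 3.812 × 10⁻²⁰) = 1.130 × 10⁻²³ kg·m/s.
λ = h/p = 5.86 × 10⁻¹¹ m = 58.6 pm.

λ = 58.6 pm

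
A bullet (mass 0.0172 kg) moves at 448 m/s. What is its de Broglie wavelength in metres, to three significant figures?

λ = 8.60 × 10⁻³⁵ m

p = mv = 0.0172 × 448 = 7.706 kg·m/s.
λ = h/p = 6.626 × 10⁻³⁴ / 7.706 = 8.60 × 10⁻³⁵ m.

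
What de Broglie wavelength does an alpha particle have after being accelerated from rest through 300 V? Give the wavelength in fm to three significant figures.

λ = 586 fm

KE = 2eV = 2 × 1.602 × 10⁻¹⁹ × 300.0 = 9.612 × 10⁻¹⁷ J.
p = √(2mKE) = √(2 × 6.645 × 10⁻²⁷ × 9.612 × 10⁻¹⁷) = 1.130 × 10⁻²¹ kg·m/s.
λ = h/p = 6.626 × 10⁻³⁴ / 1.130 × 10⁻²¹ = 5.86 × 10⁻¹³ m = 586 fm.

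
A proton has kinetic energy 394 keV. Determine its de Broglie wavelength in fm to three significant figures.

KE = 394 keV = 6.312 × 10⁻¹⁴ J.
p = √(2mKE) = √(2 × 1.673 × 10⁻²⁷ × 6.312 × 10⁻¹⁴) = 1.453 × 10⁻²⁰ kg·m/s.
λ = h/p = 6.626 × 10⁻³⁴ / 1.453 × 10⁻²⁰ = 4.56 × 10⁻¹⁴ m = 45.6 fm.

λ = 45.6 fm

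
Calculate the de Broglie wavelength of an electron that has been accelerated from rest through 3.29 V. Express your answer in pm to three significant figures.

λ = 676 pm

KE = eV = 1.602 × 10⁻¹⁹ × 3.290 = 5.271 × 10⁻¹⁹ J.
p = √(2mKE) = √(2 × 9.109 × 10⁻³¹ × 5.271 × 10⁻¹⁹) = 9.799 × 10⁻²⁵ kg·m/s.
λ = h/p = 6.626 × 10⁻³⁴ / 9.799 × 10⁻²⁵ = 6.76 × 10⁻¹⁰ m = 676 pm.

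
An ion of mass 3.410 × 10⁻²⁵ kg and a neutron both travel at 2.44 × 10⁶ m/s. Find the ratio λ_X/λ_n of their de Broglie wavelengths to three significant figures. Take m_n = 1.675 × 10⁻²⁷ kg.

At fixed v, p = mv so λ = h/(mv) ∝ 1/m.
λ_X/λ_n = m_n/m_X = 1.675 × 10⁻²⁷/3.410 × 10⁻²⁵ = 4.91 × 10⁻³.

λ_X/λ_n = 4.91 × 10⁻³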